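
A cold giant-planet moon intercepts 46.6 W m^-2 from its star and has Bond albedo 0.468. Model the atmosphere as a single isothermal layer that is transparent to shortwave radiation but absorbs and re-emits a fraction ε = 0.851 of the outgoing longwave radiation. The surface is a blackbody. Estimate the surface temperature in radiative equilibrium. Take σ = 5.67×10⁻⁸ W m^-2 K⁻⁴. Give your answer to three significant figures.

117 K

At the top of the atmosphere, σT_e⁴ = S(1−α)/4 = 6.198 W m^-2, giving T_e = 102.3 K.
For a single slab of emissivity ε, T_s⁴ = 2T_e⁴/(2−ε); thus T_s = 102.3·(1.741)^(1/4) = 117.4 K.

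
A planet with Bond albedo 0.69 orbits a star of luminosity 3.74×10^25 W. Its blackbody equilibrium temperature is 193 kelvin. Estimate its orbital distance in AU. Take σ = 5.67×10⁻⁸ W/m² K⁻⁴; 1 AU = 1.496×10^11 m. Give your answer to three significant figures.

0.362 AU

Energy balance gives S = 4σT⁴/(1−α) = 1015 W/m².
Then d = [L/(4πS)]^(1/2) = 5.415×10^10 m, i.e. 0.3619 AU.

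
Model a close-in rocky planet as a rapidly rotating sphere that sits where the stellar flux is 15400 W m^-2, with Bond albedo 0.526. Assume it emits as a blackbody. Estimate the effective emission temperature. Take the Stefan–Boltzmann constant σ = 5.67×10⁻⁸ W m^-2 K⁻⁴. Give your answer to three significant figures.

The planet absorbs (1−α)S over its disc πR² and re-emits over 4πR², so the mean absorbed flux is (1−0.526)·15400/4 = 1825 W m^-2.
Balancing against σT⁴: T = (1825/5.67×10⁻⁸)^(1/4) = 423.6 K.

424 K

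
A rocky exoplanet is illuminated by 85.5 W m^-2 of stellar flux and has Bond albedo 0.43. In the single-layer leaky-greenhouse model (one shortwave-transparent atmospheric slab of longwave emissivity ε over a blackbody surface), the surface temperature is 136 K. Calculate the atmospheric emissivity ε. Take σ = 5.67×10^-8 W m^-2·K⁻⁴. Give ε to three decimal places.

0.744

Effective temperature: T_e = [S(1−α)/(4σ)]^(1/4) = 121.1 K.
Since (2−ε)/2 = (T_e/T_s)⁴ = 0.6281, ε = 0.7438.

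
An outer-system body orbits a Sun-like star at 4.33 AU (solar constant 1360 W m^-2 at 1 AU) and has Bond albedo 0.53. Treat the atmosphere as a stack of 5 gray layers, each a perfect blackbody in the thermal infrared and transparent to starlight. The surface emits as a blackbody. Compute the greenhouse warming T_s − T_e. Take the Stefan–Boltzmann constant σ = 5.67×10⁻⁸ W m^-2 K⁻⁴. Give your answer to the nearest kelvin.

Flux at the orbit: S = 1360/(4.33)² = 72.54 W m^-2.
OLR = S(1−α)/4 = 8.523 W m^-2; the top layer radiates at T_e = 110.7 K.
Surface: T_s = (6)^¼·T_e = 173.3 K.
Warming: T_s − T_e = 62.57 K.

63 K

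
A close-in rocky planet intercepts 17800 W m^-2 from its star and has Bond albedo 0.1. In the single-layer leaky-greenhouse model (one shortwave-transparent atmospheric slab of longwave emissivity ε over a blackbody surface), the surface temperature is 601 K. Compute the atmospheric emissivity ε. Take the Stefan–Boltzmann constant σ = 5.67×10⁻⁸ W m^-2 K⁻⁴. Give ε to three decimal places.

First, T_e = [17800·(1−0.1)/(4σ)]^(1/4) = 515.5 K.
Inverting T_s⁴ = 2T_e⁴/(2−ε): (T_e/T_s)⁴ = 0.5414, so ε = 2(1 − 0.5414) = 0.9172.

0.917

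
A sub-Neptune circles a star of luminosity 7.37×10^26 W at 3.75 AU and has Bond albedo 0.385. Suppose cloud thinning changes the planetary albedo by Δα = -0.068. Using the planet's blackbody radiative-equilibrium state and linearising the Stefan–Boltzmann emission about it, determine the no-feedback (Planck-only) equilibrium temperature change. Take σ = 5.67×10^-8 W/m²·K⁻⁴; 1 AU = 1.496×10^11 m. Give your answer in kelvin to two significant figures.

4.1 K

Orbital distance: d = 3.75 AU = 5.610×10^11 m.
Flux at the orbit: S = L/(4πd²) = 7.37×10^26/(4π·(5.61×10^11)²) = 186.4 W/m².
Reference equilibrium: T_e = [S(1−α)/(4σ)]^(1/4) = 149.9 K.
The change in absorbed flux is Δ[S(1−α)/4] = −SΔα/4 = 3.168 W/m².
Linearising σT⁴ gives d(σT⁴)/dT = 4σT_e³ = 0.7644 W/m² per K.
ΔT₀ = ΔF/λ_P = 3.168/0.7644 = 4.14 K.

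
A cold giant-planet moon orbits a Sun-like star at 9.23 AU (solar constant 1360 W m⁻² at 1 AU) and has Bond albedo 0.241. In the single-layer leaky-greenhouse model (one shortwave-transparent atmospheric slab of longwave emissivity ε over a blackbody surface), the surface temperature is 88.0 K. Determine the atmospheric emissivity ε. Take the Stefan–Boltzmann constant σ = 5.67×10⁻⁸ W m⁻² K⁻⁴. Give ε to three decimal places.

0.218

By the inverse-square law, S = 1360/9.23² = 15.96 W m⁻².
Effective temperature: T_e = [S(1−α)/(4σ)]^(1/4) = 85.49 K.
Inverting T_s⁴ = 2T_e⁴/(2−ε): (T_e/T_s)⁴ = 0.8908, so ε = 2(1 − 0.8908) = 0.2183.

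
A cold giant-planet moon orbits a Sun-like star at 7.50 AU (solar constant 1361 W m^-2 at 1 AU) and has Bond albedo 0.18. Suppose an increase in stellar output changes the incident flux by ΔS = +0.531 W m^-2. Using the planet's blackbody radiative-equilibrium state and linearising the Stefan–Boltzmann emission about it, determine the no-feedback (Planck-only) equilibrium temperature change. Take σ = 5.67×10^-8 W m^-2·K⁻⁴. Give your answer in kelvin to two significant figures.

By the inverse-square law, S = 1361/7.50² = 24.20 W m^-2.
Reference equilibrium: T_e = [S(1−α)/(4σ)]^(1/4) = 96.71 K.
TOA radiative forcing: ΔF = (1−α)ΔS/4 = 0.82·(+0.531)/4 = 0.1089 W m^-2.
Planck response: λ_P = 4σT_e³ = 4·5.67×10⁻⁸·(96.71)³ = 0.2052 W m^-2/K.
ΔT₀ = ΔF/λ_P = 0.1089/0.2052 = 0.531 K.

0.53 K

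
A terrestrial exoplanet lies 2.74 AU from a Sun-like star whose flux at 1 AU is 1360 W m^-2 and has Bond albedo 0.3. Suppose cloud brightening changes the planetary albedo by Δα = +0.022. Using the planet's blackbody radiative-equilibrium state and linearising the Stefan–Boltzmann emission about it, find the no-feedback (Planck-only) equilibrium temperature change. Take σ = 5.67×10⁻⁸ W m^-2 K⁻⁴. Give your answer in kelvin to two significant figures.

Irradiance scales as 1/d², so S = 1360 W m^-2 × (1/2.74)² = 181.1 W m^-2.
The baseline emission temperature is T_e = 153.8 K.
TOA radiative forcing: ΔF = −S·Δα/4 = −181.1·(+0.022)/4 = -0.9963 W m^-2.
Planck response: λ_P = 4σT_e³ = 4·5.67×10⁻⁸·(153.8)³ = 0.8246 W m^-2/K.
ΔT₀ = ΔF/λ_P = -0.9963/0.8246 = -1.21 K.

-1.2 kelvin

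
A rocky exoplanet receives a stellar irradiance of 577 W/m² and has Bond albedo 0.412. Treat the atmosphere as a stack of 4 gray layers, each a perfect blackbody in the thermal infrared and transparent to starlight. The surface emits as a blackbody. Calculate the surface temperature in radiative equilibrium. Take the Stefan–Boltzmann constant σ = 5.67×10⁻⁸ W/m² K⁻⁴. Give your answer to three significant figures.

OLR = S(1−α)/4 = 84.82 W/m²; the top layer radiates at T_e = 196.7 K.
For an N-layer opaque stack, T_s⁴ = (N+1)T_e⁴, hence T_s = (5)^(1/4)×196.7 K = 294.1 K.

294 K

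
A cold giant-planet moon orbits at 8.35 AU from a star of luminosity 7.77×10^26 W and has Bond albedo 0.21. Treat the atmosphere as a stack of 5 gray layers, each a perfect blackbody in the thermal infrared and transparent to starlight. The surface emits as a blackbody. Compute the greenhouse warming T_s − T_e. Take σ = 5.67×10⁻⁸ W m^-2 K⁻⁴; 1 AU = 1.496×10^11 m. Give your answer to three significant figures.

d = 8.35 × 1.496×10^11 m = 1.249×10^12 m.
S = L/(4πd²) = 39.63 W m^-2.
The effective emission temperature is T_e = [S(1−α)/(4σ)]^¼ = 108.4 K.
Surface: T_s = (6)^¼·T_e = 169.6 K.
Warming: T_s − T_e = 61.25 K.

61.2 K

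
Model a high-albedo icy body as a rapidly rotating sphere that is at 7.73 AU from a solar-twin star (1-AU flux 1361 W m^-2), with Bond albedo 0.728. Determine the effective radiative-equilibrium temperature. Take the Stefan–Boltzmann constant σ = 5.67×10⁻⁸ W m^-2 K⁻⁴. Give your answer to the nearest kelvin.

72 K

Irradiance scales as 1/d², so S = 1361 W m^-2 × (1/7.73)² = 22.78 W m^-2.
Absorbed flux (global mean): S(1−α)/4 = 22.78·0.272/4 = 1.549 W m^-2.
Set σT⁴ = 1.549 → T = (1.549/σ)^(1/4) = 72.29 K.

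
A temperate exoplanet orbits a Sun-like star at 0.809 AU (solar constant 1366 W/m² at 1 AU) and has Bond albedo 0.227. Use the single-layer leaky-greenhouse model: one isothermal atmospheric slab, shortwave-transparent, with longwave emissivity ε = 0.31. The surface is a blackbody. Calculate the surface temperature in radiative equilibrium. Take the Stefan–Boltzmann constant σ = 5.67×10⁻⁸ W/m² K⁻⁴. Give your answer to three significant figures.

Flux at the orbit: S = 1366/(0.809)² = 2087 W/m².
The planet radiates to space at T_e = [S(1−α)/(4σ)]^(1/4) = 290.4 K.
Surface balance with a leaky layer gives σT_s⁴ = σT_e⁴·2/(2−ε), so T_s = T_e·[2/(2−0.31)]^(1/4) = 302.9 K.

303 K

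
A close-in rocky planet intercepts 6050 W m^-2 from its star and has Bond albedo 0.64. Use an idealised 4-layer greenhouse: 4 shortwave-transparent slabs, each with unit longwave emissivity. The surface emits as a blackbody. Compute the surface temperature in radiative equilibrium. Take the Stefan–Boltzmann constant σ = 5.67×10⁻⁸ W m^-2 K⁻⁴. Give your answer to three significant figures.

468 K

The effective emission temperature is T_e = [S(1−α)/(4σ)]^¼ = 313.0 K.
With N = 4 opaque layers, T_s = (N+1)^(1/4)·T_e = 5^(1/4)·313.0 = 468.1 K.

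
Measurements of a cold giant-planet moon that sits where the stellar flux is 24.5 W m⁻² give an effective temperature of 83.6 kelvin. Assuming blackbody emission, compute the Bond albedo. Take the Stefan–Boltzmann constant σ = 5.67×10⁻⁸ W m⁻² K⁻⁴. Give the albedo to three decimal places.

0.548

Rearranging the radiative balance, α = 1 − 4σT⁴/S.
4σT⁴ = 4·5.67×10⁻⁸·(83.6)⁴ = 11.08 W m⁻².
Hence α = 1 − 11.08/24.50 = 0.5478.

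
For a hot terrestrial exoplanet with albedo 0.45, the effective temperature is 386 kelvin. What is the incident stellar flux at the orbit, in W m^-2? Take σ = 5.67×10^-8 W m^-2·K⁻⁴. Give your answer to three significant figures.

From S(1−α)/4 = σT⁴: S = 4σT⁴/(1−α).
The emitted flux is σT⁴ = 1259 W m^-2.
So S = 4×1259/(1−0.45) = 9154 W m^-2.

9150 W m^-2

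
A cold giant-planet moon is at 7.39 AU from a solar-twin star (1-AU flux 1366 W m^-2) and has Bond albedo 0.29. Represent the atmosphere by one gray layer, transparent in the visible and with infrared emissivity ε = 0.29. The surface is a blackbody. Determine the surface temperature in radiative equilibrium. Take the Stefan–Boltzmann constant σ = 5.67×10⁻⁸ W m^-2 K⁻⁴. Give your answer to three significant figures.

97.8 K

Irradiance scales as 1/d², so S = 1366 W m^-2 × (1/7.39)² = 25.01 W m^-2.
At the top of the atmosphere, σT_e⁴ = S(1−α)/4 = 4.440 W m^-2, giving T_e = 94.07 K.
For a single slab of emissivity ε, T_s⁴ = 2T_e⁴/(2−ε); thus T_s = 94.07·(1.17)^(1/4) = 97.83 K.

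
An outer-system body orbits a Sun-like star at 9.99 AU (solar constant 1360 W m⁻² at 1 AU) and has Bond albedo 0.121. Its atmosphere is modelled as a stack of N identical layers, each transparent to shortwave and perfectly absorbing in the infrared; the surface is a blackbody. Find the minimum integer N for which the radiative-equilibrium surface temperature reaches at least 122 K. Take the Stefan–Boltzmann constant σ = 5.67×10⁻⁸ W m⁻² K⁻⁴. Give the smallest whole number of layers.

4

Irradiance scales as 1/d², so S = 1360 W m⁻² × (1/9.99)² = 13.63 W m⁻².
Top-of-atmosphere balance: σT_e⁴ = S(1−α)/4 = 2.995 W m⁻² → T_e = 85.25 K.
Since T_s⁴ = (N+1)T_e⁴, we need N ≥ (T_s/T_e)⁴ − 1 = 3.195.
The minimum whole number is N = 4.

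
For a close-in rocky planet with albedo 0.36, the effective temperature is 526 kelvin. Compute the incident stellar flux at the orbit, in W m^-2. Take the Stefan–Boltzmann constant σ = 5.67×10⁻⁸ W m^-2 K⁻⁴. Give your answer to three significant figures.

From S(1−α)/4 = σT⁴: S = 4σT⁴/(1−α).
The emitted flux is σT⁴ = 4340 W m^-2.
So S = 4×4340/(1−0.36) = 27130 W m^-2.

27100 W m^-2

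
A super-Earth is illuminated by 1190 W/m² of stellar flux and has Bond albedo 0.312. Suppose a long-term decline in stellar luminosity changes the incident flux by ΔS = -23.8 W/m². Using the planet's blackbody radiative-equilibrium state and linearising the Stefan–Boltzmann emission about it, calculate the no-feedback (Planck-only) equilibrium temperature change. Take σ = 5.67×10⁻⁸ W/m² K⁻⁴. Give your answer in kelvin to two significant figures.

-1.2 kelvin

Reference equilibrium: T_e = [S(1−α)/(4σ)]^(1/4) = 245.1 K.
ΔF = Δ[S(1−α)]/4 = (1−0.312)·-23.8/4 = -4.094 W/m².
Planck response: λ_P = 4σT_e³ = 4·5.67×10⁻⁸·(245.1)³ = 3.340 W/m²/K.
Hence the no-feedback warming is ΔF/(4σT_e³) = -1.23 K.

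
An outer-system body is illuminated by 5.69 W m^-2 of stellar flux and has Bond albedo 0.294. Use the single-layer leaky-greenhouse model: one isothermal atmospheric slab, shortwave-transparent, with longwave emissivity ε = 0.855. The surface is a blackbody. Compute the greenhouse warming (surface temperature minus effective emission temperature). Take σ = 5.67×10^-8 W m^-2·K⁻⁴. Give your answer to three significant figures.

The planet radiates to space at T_e = [S(1−α)/(4σ)]^(1/4) = 64.87 K.
Surface balance with a leaky layer gives σT_s⁴ = σT_e⁴·2/(2−ε), so T_s = T_e·[2/(2−0.855)]^(1/4) = 74.58 K.
The atmosphere warms the surface by 9.707 K.

9.71 K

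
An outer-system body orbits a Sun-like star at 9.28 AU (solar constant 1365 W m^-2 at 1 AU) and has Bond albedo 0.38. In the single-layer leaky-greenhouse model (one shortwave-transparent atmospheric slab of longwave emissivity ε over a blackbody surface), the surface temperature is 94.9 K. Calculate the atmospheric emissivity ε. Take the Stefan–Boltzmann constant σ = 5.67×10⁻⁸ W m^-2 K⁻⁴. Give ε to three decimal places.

Irradiance scales as 1/d², so S = 1365 W m^-2 × (1/9.28)² = 15.85 W m^-2.
TOA balance gives T_e = 81.13 K.
T_s⁴ = T_e⁴·2/(2−ε) → ε = 2 − 2(T_e/T_s)⁴ = 2 − 2·(81.13/94.9)⁴ = 0.9316.

0.932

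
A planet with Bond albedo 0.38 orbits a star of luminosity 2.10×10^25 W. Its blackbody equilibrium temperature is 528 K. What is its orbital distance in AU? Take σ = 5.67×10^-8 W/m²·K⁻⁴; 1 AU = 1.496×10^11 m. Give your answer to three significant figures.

Energy balance gives S = 4σT⁴/(1−α) = 28430 W/m².
From L = 4πd²S, d = √(2.10×10^25/(4π·28430)) = 7.667×10^9 m = 0.05125 AU.

0.0512 AU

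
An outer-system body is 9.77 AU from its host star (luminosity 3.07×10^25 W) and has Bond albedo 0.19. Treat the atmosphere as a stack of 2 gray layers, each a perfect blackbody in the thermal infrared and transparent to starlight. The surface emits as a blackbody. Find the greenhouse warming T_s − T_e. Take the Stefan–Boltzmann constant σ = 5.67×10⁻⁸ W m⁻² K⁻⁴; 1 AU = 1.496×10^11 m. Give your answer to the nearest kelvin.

14 K

Orbital distance: d = 9.77 AU = 1.462×10^12 m.
S = L/(4πd²) = 1.144 W m⁻².
The effective emission temperature is T_e = [S(1−α)/(4σ)]^¼ = 44.96 K.
Surface: T_s = (3)^¼·T_e = 59.16 K.
Warming: T_s − T_e = 14.21 K.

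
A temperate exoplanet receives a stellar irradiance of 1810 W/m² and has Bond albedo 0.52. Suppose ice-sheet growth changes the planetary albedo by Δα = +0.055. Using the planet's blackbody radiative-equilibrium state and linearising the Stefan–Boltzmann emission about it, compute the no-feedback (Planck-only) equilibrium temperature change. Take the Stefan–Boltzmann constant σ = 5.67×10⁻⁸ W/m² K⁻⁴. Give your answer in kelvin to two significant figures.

-7.1 kelvin

Reference equilibrium: T_e = [S(1−α)/(4σ)]^(1/4) = 248.8 K.
ΔF = −(S/4)Δα = −(1810/4)×(+0.055) = -24.89 W/m².
Planck response: λ_P = 4σT_e³ = 4·5.67×10⁻⁸·(248.8)³ = 3.492 W/m²/K.
So ΔT₀ = -24.89/3.492 = -7.13 K.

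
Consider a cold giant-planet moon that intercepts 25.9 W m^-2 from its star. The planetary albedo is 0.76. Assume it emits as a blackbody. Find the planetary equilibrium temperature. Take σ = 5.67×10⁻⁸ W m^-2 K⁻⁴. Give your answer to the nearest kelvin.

Absorbed flux (global mean): S(1−α)/4 = 25.90·0.24/4 = 1.554 W m^-2.
Balancing against σT⁴: T = (1.554/5.67×10⁻⁸)^(1/4) = 72.35 K.

72 K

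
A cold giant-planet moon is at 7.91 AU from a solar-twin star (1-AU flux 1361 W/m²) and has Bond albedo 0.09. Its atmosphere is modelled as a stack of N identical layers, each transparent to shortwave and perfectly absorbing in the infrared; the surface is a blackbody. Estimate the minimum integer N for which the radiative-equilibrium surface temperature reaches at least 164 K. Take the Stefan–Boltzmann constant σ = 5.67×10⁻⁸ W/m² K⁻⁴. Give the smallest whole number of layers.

Irradiance scales as 1/d², so S = 1361 W/m² × (1/7.91)² = 21.75 W/m².
Top-of-atmosphere balance: σT_e⁴ = S(1−α)/4 = 4.949 W/m² → T_e = 96.66 K.
Need (N+1)T_e⁴ ≥ T_s⁴, i.e. N+1 ≥ (164/96.66)⁴ = 8.288.
Rounding up, N = 8.

8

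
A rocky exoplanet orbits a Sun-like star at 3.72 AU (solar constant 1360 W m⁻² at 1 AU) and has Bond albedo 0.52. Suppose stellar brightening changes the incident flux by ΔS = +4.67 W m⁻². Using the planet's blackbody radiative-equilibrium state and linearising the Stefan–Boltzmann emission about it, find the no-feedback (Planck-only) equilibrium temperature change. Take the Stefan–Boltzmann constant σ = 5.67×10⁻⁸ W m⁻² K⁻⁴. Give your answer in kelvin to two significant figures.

1.4 K

Flux at the orbit: S = 1360/(3.72)² = 98.28 W m⁻².
The baseline emission temperature is T_e = 120.1 K.
ΔF = Δ[S(1−α)]/4 = (1−0.52)·+4.67/4 = 0.5604 W m⁻².
Planck response: λ_P = 4σT_e³ = 4·5.67×10⁻⁸·(120.1)³ = 0.3928 W m⁻²/K.
So ΔT₀ = 0.5604/0.3928 = 1.43 K.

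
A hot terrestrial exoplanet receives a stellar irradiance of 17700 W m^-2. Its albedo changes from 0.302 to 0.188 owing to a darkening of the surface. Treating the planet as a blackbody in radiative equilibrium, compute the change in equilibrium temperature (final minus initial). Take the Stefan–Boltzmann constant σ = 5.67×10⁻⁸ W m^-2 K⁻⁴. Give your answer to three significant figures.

18.6 kelvin

Initial: T₁ = [S(1−0.302)/(4σ)]^(1/4) = 483.1 K.
After:  T₂ = [17700·0.812/(4σ)]^(1/4) = 501.7 K.
ΔT = T₂ − T₁ = 18.62 K.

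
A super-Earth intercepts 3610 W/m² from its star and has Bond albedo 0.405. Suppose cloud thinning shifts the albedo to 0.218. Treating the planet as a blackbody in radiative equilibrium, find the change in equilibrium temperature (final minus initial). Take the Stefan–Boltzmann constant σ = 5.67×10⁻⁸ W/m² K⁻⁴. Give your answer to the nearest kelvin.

Before: T₁ = [3610·0.595/(4σ)]^(1/4) = 312.0 K.
After:  T₂ = [3610·0.782/(4σ)]^(1/4) = 334.0 K.
Change: 334.0 − 312.0 = 22.06 K.

22 K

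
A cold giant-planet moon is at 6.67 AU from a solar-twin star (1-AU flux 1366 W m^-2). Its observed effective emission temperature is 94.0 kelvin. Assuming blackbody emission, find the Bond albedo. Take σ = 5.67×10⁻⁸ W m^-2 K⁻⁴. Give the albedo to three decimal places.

0.423

Irradiance scales as 1/d², so S = 1366 W m^-2 × (1/6.67)² = 30.70 W m^-2.
Energy balance: S(1−α)/4 = σT⁴, so 1−α = 4σT⁴/S.
σT⁴ = 4.427 W m^-2, so 4σT⁴ = 17.71 W m^-2.
1−α = 17.71/30.70 = 0.5767, so α = 0.4233.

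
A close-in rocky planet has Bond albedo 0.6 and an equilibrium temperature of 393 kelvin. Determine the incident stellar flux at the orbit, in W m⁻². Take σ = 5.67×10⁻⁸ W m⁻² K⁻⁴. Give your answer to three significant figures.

Invert the energy balance for S: S = 4σT⁴/(1−α).
σT⁴ = 5.67×10⁻⁸·(393)⁴ = 1353 W m⁻².
S = 4·1353/0.4 = 13530 W m⁻².

13500 W m⁻²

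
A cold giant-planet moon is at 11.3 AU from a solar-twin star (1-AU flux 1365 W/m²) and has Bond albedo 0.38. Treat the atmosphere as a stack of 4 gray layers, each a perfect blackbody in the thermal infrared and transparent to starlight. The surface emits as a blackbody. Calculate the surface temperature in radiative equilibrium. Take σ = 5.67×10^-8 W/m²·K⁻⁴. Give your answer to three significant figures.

Flux at the orbit: S = 1365/(11.3)² = 10.69 W/m².
The effective emission temperature is T_e = [S(1−α)/(4σ)]^¼ = 73.52 K.
Layer-by-layer balance gives σT_s⁴ = (N+1)σT_e⁴, so T_s = 5^¼·73.52 = 109.9 K.

110 kelvin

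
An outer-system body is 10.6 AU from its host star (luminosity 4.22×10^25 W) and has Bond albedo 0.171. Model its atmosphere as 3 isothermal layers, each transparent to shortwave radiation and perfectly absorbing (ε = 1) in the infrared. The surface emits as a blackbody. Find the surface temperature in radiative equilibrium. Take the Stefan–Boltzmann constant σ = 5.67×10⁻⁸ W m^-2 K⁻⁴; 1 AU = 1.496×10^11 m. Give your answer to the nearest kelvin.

66 K

d = 10.6 × 1.496×10^11 m = 1.586×10^12 m.
Spreading L over a sphere of radius d: S = 4.22×10^25/(4π·1.59×10^12²) = 1.335 W m^-2.
Top-of-atmosphere balance: σT_e⁴ = S(1−α)/4 = 0.2768 W m^-2 → T_e = 47.00 K.
Layer-by-layer balance gives σT_s⁴ = (N+1)σT_e⁴, so T_s = 4^¼·47.00 = 66.47 K.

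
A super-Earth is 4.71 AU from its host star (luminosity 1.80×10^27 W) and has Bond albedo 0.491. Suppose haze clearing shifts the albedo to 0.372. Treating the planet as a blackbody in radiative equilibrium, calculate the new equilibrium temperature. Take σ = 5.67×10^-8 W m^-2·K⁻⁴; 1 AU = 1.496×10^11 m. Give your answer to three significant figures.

Orbital distance: d = 4.71 AU = 7.046×10^11 m.
Spreading L over a sphere of radius d: S = 1.80×10^27/(4π·7.05×10^11²) = 288.5 W m^-2.
With the new albedo, S(1−α₂)/4 = 45.30 W m^-2, so T₂ = 168.1 K.

168 kelvin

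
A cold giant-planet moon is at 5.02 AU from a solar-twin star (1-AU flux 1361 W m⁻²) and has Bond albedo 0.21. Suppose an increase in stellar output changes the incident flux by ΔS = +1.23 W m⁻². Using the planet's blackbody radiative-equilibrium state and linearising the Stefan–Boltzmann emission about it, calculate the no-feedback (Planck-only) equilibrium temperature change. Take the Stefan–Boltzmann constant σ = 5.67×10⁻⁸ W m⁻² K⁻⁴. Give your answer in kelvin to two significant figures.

Irradiance scales as 1/d², so S = 1361 W m⁻² × (1/5.02)² = 54.01 W m⁻².
Unperturbed T_e = [54.01·(1−0.21)/(4σ)]^¼ = 117.1 K.
TOA radiative forcing: ΔF = (1−α)ΔS/4 = 0.79·(+1.23)/4 = 0.2429 W m⁻².
The Planck feedback parameter is 4σT_e³ = 0.3643 W m⁻²/K.
So ΔT₀ = 0.2429/0.3643 = 0.667 K.

0.67 K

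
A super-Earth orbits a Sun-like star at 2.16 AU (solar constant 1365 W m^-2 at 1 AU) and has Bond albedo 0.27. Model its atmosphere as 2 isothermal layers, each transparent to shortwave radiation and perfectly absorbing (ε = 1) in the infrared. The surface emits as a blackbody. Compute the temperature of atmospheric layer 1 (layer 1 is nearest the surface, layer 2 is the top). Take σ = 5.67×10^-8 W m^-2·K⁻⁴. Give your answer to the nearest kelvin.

By the inverse-square law, S = 1365/2.16² = 292.6 W m^-2.
Top-of-atmosphere balance: σT_e⁴ = S(1−α)/4 = 53.39 W m^-2 → T_e = 175.2 K.
Each opaque layer satisfies 2T_j⁴ = T_{j−1}⁴ + T_{j+1}⁴, giving T_k⁴ = (N+1−k)T_e⁴.
T_1 = (2)^(1/4)·175.2 = 208.3 K.

208 K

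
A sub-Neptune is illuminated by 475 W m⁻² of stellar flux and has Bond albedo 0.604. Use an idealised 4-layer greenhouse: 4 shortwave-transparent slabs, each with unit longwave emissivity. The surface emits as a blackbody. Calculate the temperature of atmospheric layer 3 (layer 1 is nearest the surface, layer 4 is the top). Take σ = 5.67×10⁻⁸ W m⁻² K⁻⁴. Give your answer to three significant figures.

OLR = S(1−α)/4 = 47.03 W m⁻²; the top layer radiates at T_e = 169.7 K.
The net upward flux σT_e⁴ is constant between every pair of levels, so T_k⁴ = (N+1−k)T_e⁴.
With k = 3: T_3 = (4+1−3)^¼·169.7 K = 201.8 K.

202 K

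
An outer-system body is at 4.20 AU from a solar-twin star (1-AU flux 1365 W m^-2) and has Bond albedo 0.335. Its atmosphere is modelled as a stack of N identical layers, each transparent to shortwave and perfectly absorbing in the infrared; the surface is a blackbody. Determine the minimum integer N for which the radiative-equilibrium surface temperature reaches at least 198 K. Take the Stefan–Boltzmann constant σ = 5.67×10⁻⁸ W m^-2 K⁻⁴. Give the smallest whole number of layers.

6

Flux at the orbit: S = 1365/(4.20)² = 77.38 W m^-2.
The effective emission temperature is T_e = [S(1−α)/(4σ)]^¼ = 122.7 K.
Since T_s⁴ = (N+1)T_e⁴, we need N ≥ (T_s/T_e)⁴ − 1 = 5.774.
Rounding up, N = 6.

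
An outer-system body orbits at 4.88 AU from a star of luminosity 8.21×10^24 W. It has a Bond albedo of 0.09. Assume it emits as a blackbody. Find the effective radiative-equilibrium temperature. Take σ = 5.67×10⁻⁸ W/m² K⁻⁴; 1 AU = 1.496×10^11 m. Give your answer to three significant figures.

47.1 kelvin

Orbital distance: d = 4.88 AU = 7.300×10^11 m.
Flux at the orbit: S = L/(4πd²) = 8.21×10^24/(4π·(7.30×10^11)²) = 1.226 W/m².
The planet absorbs (1−α)S over its disc πR² and re-emits over 4πR², so the mean absorbed flux is (1−0.09)·1.226/4 = 0.2789 W/m².
In equilibrium σT⁴ equals this, so T = 47.09 K.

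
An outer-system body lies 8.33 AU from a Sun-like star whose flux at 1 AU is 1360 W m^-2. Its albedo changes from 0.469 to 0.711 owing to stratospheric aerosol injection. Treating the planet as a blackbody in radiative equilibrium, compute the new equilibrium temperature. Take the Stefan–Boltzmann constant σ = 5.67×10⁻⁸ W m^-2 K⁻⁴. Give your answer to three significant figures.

Flux at the orbit: S = 1360/(8.33)² = 19.60 W m^-2.
With the new albedo, S(1−α₂)/4 = 1.416 W m^-2, so T₂ = 70.69 K.

70.7 kelvin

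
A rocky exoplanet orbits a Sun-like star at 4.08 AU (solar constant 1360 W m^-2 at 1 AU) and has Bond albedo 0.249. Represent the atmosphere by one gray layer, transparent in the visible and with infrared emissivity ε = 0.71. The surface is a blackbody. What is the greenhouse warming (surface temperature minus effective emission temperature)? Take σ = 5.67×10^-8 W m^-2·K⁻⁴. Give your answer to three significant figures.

Flux at the orbit: S = 1360/(4.08)² = 81.70 W m^-2.
Effective emission temperature (TOA balance): σT_e⁴ = S(1−α)/4 = 15.34 W m^-2 → T_e = 128.2 K.
The surface balance (absorbed SW + ε·downward IR = σT_s⁴) with T_a⁴ = T_s⁴/2 reduces to T_s = T_e·[2/(2−ε)]^¼ = 143.1 K.
The atmosphere warms the surface by 14.86 K.

14.9 K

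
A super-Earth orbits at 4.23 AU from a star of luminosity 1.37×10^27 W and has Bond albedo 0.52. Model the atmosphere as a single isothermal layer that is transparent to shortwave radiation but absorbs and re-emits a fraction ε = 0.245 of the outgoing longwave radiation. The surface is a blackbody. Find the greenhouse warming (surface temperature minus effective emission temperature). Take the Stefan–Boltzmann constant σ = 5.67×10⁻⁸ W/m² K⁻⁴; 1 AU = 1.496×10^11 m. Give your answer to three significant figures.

d = 4.23 × 1.496×10^11 m = 6.328×10^11 m.
Flux at the orbit: S = L/(4πd²) = 1.37×10^27/(4π·(6.33×10^11)²) = 272.2 W/m².
The planet radiates to space at T_e = [S(1−α)/(4σ)]^(1/4) = 154.9 K.
Surface balance with a leaky layer gives σT_s⁴ = σT_e⁴·2/(2−ε), so T_s = T_e·[2/(2−0.245)]^(1/4) = 160.1 K.
T_s − T_e = 160.1 − 154.9 = 5.145 K.

5.15 kelvin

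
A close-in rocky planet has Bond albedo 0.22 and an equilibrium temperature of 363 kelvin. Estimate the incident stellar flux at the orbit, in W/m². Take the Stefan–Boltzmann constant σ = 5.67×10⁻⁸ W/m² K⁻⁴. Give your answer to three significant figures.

From S(1−α)/4 = σT⁴: S = 4σT⁴/(1−α).
σT⁴ = 5.67×10⁻⁸·(363)⁴ = 984.5 W/m².
So S = 4×984.5/(1−0.22) = 5049 W/m².

5050 W/m²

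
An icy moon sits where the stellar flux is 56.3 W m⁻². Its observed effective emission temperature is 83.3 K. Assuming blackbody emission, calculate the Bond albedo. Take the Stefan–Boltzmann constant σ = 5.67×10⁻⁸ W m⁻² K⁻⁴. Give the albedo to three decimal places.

Energy balance: S(1−α)/4 = σT⁴, so 1−α = 4σT⁴/S.
σT⁴ = 2.730 W m⁻², so 4σT⁴ = 10.92 W m⁻².
Hence α = 1 − 10.92/56.30 = 0.8060.

0.806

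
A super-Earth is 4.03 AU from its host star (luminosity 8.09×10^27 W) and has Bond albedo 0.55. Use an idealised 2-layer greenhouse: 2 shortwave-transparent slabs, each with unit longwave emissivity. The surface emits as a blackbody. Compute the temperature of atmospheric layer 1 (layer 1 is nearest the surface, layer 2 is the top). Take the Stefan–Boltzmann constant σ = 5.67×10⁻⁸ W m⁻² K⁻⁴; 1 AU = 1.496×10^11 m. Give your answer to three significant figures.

290 kelvin

d = 4.03 × 1.496×10^11 m = 6.029×10^11 m.
Spreading L over a sphere of radius d: S = 8.09×10^27/(4π·6.03×10^11²) = 1771 W m⁻².
OLR = S(1−α)/4 = 199.3 W m⁻²; the top layer radiates at T_e = 243.5 K.
The net upward flux σT_e⁴ is constant between every pair of levels, so T_k⁴ = (N+1−k)T_e⁴.
With k = 1: T_1 = (2+1−1)^¼·243.5 K = 289.5 K.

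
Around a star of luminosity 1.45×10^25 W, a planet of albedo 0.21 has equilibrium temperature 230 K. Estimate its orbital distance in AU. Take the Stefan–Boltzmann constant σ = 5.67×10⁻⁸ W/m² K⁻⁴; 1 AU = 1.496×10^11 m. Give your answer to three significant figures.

The flux needed for this T is 4σT⁴/(1−0.21) = 803.4 W/m².
From L = 4πd²S, d = √(1.45×10^25/(4π·803.4)) = 3.790×10^10 m = 0.2533 AU.

0.253 AU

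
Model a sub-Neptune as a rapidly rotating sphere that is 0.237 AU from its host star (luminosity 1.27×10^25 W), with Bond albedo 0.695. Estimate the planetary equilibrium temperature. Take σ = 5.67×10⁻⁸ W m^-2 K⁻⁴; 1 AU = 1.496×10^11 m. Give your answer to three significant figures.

d = 0.237 × 1.496×10^11 m = 3.546×10^10 m.
S = L/(4πd²) = 804.0 W m^-2.
The planet absorbs (1−α)S over its disc πR² and re-emits over 4πR², so the mean absorbed flux is (1−0.695)·804.0/4 = 61.30 W m^-2.
In equilibrium σT⁴ equals this, so T = 181.3 K.

181 K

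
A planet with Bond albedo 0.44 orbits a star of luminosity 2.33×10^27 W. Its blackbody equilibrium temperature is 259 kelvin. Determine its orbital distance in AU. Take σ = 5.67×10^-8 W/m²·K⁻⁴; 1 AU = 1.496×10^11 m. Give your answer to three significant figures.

2.13 AU

Required flux: S = 4σT⁴/(1−α) = 1822 W/m².
S = L/(4πd²) → d = √(L/4πS) = √(2.33×10^27/(4π·1822)) = 3.190×10^11 m = 2.132 AU.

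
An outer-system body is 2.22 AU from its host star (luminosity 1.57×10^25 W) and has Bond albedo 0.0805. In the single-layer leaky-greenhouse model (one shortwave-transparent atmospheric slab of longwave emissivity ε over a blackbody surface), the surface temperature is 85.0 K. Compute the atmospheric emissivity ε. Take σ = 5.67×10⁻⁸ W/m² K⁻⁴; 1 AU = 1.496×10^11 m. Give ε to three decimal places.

d = 2.22 × 1.496×10^11 m = 3.321×10^11 m.
Spreading L over a sphere of radius d: S = 1.57×10^25/(4π·3.32×10^11²) = 11.33 W/m².
TOA balance gives T_e = 82.32 K.
Inverting T_s⁴ = 2T_e⁴/(2−ε): (T_e/T_s)⁴ = 0.8797, so ε = 2(1 − 0.8797) = 0.2405.

0.241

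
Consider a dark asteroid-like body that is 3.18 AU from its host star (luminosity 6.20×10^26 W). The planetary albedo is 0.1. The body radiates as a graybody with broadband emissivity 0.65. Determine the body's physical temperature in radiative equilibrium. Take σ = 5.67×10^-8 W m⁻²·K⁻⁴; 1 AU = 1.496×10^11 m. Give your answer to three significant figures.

Orbital distance: d = 3.18 AU = 4.757×10^11 m.
Spreading L over a sphere of radius d: S = 6.20×10^26/(4π·4.76×10^11²) = 218.0 W m⁻².
The planet absorbs (1−α)S over its disc πR² and re-emits over 4πR², so the mean absorbed flux is (1−0.1)·218.0/4 = 49.05 W m⁻².
Radiative balance εσT⁴ = 49.05 gives T = [49.05/(0.65·σ)]^(1/4) = 191.0 K.

191 K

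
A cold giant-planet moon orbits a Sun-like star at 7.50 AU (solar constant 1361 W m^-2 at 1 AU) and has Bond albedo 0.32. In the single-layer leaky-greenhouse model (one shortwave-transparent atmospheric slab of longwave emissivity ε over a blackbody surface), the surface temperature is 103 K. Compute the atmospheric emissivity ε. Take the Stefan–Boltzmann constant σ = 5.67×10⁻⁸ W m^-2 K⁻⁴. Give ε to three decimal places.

Flux at the orbit: S = 1361/(7.50)² = 24.20 W m^-2.
First, T_e = [24.20·(1−0.32)/(4σ)]^(1/4) = 92.29 K.
T_s⁴ = T_e⁴·2/(2−ε) → ε = 2 − 2(T_e/T_s)⁴ = 2 − 2·(92.29/103)⁴ = 0.7109.

0.711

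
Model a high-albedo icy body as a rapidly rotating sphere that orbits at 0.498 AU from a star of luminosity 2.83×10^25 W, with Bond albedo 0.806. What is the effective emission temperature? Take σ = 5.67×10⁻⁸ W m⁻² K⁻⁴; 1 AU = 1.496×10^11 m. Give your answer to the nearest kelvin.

136 kelvin

d = 0.498 × 1.496×10^11 m = 7.450×10^10 m.
Spreading L over a sphere of radius d: S = 2.83×10^25/(4π·7.45×10^10²) = 405.7 W m⁻².
The planet absorbs (1−α)S over its disc πR² and re-emits over 4πR², so the mean absorbed flux is (1−0.806)·405.7/4 = 19.68 W m⁻².
Balancing against σT⁴: T = (19.68/5.67×10⁻⁸)^(1/4) = 136.5 K.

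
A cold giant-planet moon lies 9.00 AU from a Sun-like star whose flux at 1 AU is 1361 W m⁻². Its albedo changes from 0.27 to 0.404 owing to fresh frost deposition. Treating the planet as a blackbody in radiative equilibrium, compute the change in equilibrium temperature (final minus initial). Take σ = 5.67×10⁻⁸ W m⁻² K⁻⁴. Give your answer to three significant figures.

-4.24 K

Flux at the orbit: S = 1361/(9.00)² = 16.80 W m⁻².
With α = 0.27, T₁ = 85.76 K.
With α = 0.404, T₂ = 81.52 K.
ΔT = T₂ − T₁ = -4.240 K.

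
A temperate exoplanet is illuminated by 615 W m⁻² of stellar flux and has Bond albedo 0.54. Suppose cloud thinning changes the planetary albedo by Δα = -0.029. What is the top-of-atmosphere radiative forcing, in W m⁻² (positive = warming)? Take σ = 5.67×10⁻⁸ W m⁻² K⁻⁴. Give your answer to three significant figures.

4.46 W m⁻²

TOA radiative forcing: ΔF = −S·Δα/4 = −615.0·(-0.029)/4 = 4.459 W m⁻².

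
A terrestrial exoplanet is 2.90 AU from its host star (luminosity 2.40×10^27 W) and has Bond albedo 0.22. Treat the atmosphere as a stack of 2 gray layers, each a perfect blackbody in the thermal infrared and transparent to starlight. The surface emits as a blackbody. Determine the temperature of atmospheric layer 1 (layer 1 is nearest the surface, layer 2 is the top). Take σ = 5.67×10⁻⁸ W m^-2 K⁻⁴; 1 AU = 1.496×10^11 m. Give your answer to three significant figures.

289 kelvin

d = 2.90 × 1.496×10^11 m = 4.338×10^11 m.
Flux at the orbit: S = L/(4πd²) = 2.40×10^27/(4π·(4.34×10^11)²) = 1015 W m^-2.
OLR = S(1−α)/4 = 197.9 W m^-2; the top layer radiates at T_e = 243.1 K.
In the N-layer model, layer k (counted from the surface) has T_k = (N+1−k)^(1/4)·T_e.
With k = 1: T_1 = (2+1−1)^¼·243.1 K = 289.0 K.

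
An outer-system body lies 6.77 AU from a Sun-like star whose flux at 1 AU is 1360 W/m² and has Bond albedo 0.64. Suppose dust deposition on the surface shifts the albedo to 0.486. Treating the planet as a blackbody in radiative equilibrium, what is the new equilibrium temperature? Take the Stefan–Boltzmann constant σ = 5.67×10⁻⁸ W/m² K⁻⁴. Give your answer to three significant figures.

90.6 K

Irradiance scales as 1/d², so S = 1360 W/m² × (1/6.77)² = 29.67 W/m².
With the new albedo, S(1−α₂)/4 = 3.813 W/m², so T₂ = 90.56 K.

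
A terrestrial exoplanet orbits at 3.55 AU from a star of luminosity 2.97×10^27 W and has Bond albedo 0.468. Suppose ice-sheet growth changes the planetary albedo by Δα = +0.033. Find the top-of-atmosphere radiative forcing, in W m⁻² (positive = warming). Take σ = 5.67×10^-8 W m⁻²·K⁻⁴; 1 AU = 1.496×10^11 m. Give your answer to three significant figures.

-6.91 W m⁻²

Orbital distance: d = 3.55 AU = 5.311×10^11 m.
Spreading L over a sphere of radius d: S = 2.97×10^27/(4π·5.31×10^11²) = 838.0 W m⁻².
ΔF = −(S/4)Δα = −(838.0/4)×(+0.033) = -6.913 W m⁻².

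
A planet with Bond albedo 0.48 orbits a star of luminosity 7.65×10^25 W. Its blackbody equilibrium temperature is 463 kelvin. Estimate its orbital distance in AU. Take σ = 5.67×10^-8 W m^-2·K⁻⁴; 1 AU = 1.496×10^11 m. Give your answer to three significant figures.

Energy balance gives S = 4σT⁴/(1−α) = 20040 W m^-2.
Then d = [L/(4πS)]^(1/2) = 1.743×10^10 m, i.e. 0.1165 AU.

0.116 AU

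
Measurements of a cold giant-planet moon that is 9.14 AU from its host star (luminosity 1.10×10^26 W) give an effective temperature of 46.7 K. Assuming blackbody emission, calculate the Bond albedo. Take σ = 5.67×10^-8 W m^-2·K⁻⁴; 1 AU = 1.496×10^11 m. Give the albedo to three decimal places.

d = 9.14 × 1.496×10^11 m = 1.367×10^12 m.
S = L/(4πd²) = 4.682 W m^-2.
Rearranging the radiative balance, α = 1 − 4σT⁴/S.
4σT⁴ = 4·5.67×10⁻⁸·(46.7)⁴ = 1.079 W m^-2.
Hence α = 1 − 1.079/4.682 = 0.7696.

0.770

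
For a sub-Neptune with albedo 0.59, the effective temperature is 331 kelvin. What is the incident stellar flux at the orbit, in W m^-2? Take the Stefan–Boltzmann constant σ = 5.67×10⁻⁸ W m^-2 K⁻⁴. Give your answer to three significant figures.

6640 W m^-2

Invert the energy balance for S: S = 4σT⁴/(1−α).
σT⁴ = 5.67×10⁻⁸·(331)⁴ = 680.6 W m^-2.
S = 4·680.6/0.41 = 6640 W m^-2.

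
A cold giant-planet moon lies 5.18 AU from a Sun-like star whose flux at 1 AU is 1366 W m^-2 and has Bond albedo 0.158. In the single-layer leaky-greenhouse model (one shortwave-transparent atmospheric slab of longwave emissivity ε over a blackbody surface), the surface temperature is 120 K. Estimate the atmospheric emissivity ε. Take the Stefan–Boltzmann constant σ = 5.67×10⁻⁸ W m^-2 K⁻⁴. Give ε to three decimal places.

Flux at the orbit: S = 1366/(5.18)² = 50.91 W m^-2.
Effective temperature: T_e = [S(1−α)/(4σ)]^(1/4) = 117.3 K.
Inverting T_s⁴ = 2T_e⁴/(2−ε): (T_e/T_s)⁴ = 0.9115, so ε = 2(1 − 0.9115) = 0.1771.

0.177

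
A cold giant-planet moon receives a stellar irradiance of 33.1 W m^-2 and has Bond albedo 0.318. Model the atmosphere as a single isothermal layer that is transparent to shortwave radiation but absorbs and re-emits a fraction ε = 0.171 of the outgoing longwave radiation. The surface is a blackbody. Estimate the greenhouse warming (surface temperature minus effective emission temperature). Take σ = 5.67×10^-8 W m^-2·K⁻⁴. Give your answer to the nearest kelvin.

2 K

At the top of the atmosphere, σT_e⁴ = S(1−α)/4 = 5.644 W m^-2, giving T_e = 99.88 K.
For a single slab of emissivity ε, T_s⁴ = 2T_e⁴/(2−ε); thus T_s = 99.88·(1.093)^(1/4) = 102.1 K.
T_s − T_e = 102.1 − 99.88 = 2.257 K.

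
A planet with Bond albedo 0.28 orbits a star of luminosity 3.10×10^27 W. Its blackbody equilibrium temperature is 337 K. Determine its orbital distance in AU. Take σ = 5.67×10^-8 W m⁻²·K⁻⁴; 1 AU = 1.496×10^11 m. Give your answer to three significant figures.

1.65 AU

Energy balance gives S = 4σT⁴/(1−α) = 4063 W m⁻².
From L = 4πd²S, d = √(3.10×10^27/(4π·4063)) = 2.464×10^11 m = 1.647 AU.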